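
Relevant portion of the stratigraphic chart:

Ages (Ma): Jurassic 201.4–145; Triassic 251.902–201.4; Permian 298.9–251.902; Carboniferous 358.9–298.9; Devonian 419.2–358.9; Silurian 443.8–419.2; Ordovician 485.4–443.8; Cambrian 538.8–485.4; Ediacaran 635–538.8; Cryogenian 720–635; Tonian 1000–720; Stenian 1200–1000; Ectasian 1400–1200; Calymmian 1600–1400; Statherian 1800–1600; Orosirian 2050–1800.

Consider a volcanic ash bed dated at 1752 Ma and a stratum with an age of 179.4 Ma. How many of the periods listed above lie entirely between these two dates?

13

1752 Ma sits inside the Statherian (1800–1600) and 179.4 Ma inside the Jurassic (201.4–145); neither of those is wholly between the two dates.
The listed periods lying completely between them are Calymmian, Ectasian, Stenian, Tonian, Cryogenian, Ediacaran, Cambrian, Ordovician, Silurian, Devonian, Carboniferous, Permian, Triassic — 13 in all.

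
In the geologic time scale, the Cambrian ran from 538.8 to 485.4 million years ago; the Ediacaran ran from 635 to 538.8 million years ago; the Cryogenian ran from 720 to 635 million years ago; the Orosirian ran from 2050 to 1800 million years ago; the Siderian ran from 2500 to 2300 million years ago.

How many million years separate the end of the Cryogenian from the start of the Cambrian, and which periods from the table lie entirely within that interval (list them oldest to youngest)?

The Cryogenian closes at 635 Ma and the Cambrian opens at 538.8 Ma, so the interval is 635 − 538.8 = 96.2 Myr.
A period fits inside if it starts at or after 635 Ma and ends at or before 538.8 Ma; oldest first that gives Ediacaran.

96.2 million years; Ediacaran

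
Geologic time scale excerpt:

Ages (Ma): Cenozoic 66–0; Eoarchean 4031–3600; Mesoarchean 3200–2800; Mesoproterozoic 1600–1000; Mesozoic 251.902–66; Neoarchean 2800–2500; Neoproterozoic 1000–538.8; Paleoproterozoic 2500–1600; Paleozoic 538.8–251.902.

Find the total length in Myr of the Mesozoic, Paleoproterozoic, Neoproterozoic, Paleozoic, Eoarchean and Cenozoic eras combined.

2331 million years

Each duration: Mesozoic = 185.902; Paleoproterozoic = 900; Neoproterozoic = 461.2; Paleozoic = 286.898; Eoarchean = 431; Cenozoic = 66.
Sum: 185.902 + 900 + 461.2 + 286.898 + 431 + 66 = 2331 Myr.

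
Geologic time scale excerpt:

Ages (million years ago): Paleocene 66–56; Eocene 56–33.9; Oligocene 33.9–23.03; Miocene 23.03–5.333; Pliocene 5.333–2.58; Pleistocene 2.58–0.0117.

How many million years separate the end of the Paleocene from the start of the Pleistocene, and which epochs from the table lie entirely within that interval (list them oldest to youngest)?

The Paleocene closes at 56 Ma and the Pleistocene opens at 2.58 Ma, so the interval is 56 − 2.58 = 53.42 Myr.
An epoch fits inside if it starts at or after 56 Ma and ends at or before 2.58 Ma; oldest first that gives Eocene, Oligocene, Miocene, Pliocene.

53.42 million years; Eocene, Oligocene, Miocene, Pliocene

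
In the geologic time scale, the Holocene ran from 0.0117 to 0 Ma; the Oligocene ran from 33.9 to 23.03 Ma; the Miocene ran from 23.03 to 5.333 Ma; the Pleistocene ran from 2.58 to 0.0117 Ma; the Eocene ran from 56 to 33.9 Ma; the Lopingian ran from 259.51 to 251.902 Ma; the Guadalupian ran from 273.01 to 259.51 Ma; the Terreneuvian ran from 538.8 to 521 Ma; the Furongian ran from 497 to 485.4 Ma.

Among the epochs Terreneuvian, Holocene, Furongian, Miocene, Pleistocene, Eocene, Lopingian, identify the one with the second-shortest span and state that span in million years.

Start − end for each: Terreneuvian 538.8 − 521 = 17.8; Holocene 0.0117 − 0 = 0.0117; Furongian 497 − 485.4 = 11.6; Miocene 23.03 − 5.333 = 17.697; Pleistocene 2.58 − 0.0117 = 2.5683; Eocene 56 − 33.9 = 22.1; Lopingian 259.51 − 251.902 = 7.608.
Ranking these from shortest: Holocene < Pleistocene < Lopingian < Furongian < Miocene < Terreneuvian < Eocene.
Position 2 in that ranking is Pleistocene, which lasted 2.5683 Myr.

Pleistocene, 2.5683 million years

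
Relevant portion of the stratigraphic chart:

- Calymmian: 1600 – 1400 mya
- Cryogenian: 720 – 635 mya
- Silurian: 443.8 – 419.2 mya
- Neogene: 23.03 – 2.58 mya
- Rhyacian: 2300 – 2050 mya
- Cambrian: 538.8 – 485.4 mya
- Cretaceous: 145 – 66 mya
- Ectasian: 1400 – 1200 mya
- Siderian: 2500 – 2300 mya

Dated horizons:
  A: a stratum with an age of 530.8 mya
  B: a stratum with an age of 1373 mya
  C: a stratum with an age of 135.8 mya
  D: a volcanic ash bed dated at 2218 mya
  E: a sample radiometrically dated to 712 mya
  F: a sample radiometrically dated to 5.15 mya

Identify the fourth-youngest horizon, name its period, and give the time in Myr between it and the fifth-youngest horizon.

Smaller Ma means younger, so youngest first: F 5.15 < C 135.8 < A 530.8 < E 712 < B 1373 < D 2218.
Counting 4 along gives E (712 Ma); the excerpt puts that inside the Cryogenian, 720–635 Ma.
Next in line is B (1373 Ma), and 1373 − 712 = 661 Myr.

E, in the Cryogenian; 661 million years to B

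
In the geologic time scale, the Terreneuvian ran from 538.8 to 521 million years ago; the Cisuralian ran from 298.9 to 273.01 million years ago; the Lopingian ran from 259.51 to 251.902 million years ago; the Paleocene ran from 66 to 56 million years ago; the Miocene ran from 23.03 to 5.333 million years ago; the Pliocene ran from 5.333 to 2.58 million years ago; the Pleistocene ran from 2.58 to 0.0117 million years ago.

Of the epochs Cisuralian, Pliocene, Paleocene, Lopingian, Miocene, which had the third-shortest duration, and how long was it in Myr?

Durations: Cisuralian 25.89; Pliocene 2.753; Paleocene 10; Lopingian 7.608; Miocene 17.697 Myr.
Sorted shortest-first: Pliocene (2.753), Lopingian (7.608), Paleocene (10), Miocene (17.697), Cisuralian (25.89).
The third shortest is Paleocene at 10 Myr.

Paleocene, 10 million years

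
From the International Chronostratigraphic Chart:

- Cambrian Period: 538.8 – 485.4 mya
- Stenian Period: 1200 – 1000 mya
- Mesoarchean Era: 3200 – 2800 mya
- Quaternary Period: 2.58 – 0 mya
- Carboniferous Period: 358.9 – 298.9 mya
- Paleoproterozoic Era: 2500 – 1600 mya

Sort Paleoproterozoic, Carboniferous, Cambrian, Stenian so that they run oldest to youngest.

Sorting by start age (descending Ma, since larger Ma = older): Paleoproterozoic began 2500, Stenian began 1200, Cambrian began 538.8, Carboniferous began 358.9.

Paleoproterozoic, Stenian, Cambrian, Carboniferous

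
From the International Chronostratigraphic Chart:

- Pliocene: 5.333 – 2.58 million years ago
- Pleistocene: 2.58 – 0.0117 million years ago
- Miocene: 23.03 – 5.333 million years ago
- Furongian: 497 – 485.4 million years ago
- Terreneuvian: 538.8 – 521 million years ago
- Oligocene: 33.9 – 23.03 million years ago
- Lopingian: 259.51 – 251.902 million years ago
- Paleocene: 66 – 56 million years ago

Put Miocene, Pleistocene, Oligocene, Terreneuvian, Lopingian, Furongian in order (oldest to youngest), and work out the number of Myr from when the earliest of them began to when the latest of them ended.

Terreneuvian → Furongian → Lopingian → Oligocene → Miocene → Pleistocene; total span 538.7883 Myr

From the excerpt: Miocene 23.03–5.333; Pleistocene 2.58–0.0117; Oligocene 33.9–23.03; Terreneuvian 538.8–521; Lopingian 259.51–251.902; Furongian 497–485.4 (Ma).
Larger Ma is earlier, so the oldest is Terreneuvian and the youngest is Pleistocene; oldest to youngest: Terreneuvian, Furongian, Lopingian, Oligocene, Miocene, Pleistocene.
Oldest start 538.8 minus youngest end 0.0117 gives 538.7883 Myr overall.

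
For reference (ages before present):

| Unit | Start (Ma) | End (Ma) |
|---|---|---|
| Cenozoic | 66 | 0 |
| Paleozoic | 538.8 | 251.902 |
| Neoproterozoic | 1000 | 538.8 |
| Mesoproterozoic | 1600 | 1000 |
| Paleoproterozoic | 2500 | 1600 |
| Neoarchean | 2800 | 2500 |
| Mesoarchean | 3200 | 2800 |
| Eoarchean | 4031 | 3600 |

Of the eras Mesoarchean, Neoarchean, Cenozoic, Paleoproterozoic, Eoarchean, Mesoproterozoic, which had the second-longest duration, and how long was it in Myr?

Mesoproterozoic, 600 million years

Durations: Mesoarchean 400; Neoarchean 300; Cenozoic 66; Paleoproterozoic 900; Eoarchean 431; Mesoproterozoic 600 Myr.
Sorted longest-first: Paleoproterozoic (900), Mesoproterozoic (600), Eoarchean (431), Mesoarchean (400), Neoarchean (300), Cenozoic (66).
The second longest is Mesoproterozoic at 600 Myr.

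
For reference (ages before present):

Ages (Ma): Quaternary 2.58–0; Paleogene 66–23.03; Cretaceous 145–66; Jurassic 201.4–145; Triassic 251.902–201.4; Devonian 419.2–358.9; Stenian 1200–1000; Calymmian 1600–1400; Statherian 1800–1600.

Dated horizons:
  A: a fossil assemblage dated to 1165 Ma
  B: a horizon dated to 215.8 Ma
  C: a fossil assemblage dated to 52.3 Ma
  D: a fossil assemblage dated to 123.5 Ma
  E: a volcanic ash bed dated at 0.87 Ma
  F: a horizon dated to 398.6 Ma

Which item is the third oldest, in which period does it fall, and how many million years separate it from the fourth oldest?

B, in the Triassic; 92.3 million years to D

Sorted oldest-first by Ma: A (1165), F (398.6), B (215.8), D (123.5), C (52.3), E (0.87).
The third oldest is B at 215.8 Ma, which lies in 251.902–201.4 Ma: the Triassic.
The fourth oldest is D at 123.5 Ma; separation = |215.8 − 123.5| = 92.3 Myr.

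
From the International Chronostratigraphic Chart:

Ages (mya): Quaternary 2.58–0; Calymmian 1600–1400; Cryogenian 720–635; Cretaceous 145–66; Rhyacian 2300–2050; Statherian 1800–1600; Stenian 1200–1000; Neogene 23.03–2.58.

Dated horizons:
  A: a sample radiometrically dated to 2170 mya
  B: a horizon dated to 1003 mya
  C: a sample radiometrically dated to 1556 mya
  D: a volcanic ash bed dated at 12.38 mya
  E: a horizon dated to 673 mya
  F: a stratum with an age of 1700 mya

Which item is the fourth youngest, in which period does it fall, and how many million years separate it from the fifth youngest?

C, in the Calymmian; 144 million years to F

Sorted youngest-first by Ma: D (12.38), E (673), B (1003), C (1556), F (1700), A (2170).
The fourth youngest is C at 1556 Ma, which lies in 1600–1400 Ma: the Calymmian.
The fifth youngest is F at 1700 Ma; separation = |1556 − 1700| = 144 Myr.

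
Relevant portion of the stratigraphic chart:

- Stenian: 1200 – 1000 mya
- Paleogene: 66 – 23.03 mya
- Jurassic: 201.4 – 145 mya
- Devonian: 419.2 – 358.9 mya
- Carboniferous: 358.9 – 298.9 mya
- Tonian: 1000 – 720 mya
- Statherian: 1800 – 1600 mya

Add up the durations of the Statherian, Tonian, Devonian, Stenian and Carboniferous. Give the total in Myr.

800.3 million years

Duration is start − end for each: (1800 − 1600) + (1000 − 720) + (419.2 − 358.9) + (1200 − 1000) + (358.9 − 298.9).
That is 200 + 280 + 60.3 + 200 + 60, which totals 800.3 million years.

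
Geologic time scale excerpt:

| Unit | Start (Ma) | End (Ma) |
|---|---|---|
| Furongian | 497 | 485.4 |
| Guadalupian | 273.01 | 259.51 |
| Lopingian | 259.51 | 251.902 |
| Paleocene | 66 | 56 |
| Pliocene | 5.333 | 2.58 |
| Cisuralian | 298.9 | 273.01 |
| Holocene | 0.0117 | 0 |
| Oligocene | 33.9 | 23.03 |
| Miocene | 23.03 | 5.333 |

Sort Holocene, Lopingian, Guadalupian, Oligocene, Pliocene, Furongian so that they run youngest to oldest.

The oldest of these is Furongian (starts 497 Ma) and the youngest is Holocene (ends 0 Ma).
In between, by decreasing start age: Guadalupian (273.01), Lopingian (259.51), Oligocene (33.9), Pliocene (5.333).
Listing youngest first means reversing that sequence.

Holocene → Pliocene → Oligocene → Lopingian → Guadalupian → Furongian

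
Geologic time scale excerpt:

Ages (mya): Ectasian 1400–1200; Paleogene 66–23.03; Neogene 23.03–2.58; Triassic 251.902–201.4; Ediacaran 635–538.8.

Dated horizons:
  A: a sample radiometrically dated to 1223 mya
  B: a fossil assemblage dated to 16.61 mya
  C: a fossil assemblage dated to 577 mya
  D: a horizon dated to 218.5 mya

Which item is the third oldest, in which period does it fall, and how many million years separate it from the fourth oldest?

D, in the Triassic; 201.89 million years to B

Sorted oldest-first by Ma: A (1223), C (577), D (218.5), B (16.61).
The third oldest is D at 218.5 Ma, which lies in 251.902–201.4 Ma: the Triassic.
The fourth oldest is B at 16.61 Ma; separation = |218.5 − 16.61| = 201.89 Myr.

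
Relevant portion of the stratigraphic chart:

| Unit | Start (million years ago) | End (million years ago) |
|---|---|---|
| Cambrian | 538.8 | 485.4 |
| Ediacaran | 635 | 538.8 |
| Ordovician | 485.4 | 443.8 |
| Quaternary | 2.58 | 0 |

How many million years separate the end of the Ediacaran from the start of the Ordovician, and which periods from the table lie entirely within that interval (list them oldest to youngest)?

The Ediacaran closes at 538.8 Ma and the Ordovician opens at 485.4 Ma, so the interval is 538.8 − 485.4 = 53.4 Myr.
A period fits inside if it starts at or after 538.8 Ma and ends at or before 485.4 Ma; oldest first that gives Cambrian.

53.4 million years; Cambrian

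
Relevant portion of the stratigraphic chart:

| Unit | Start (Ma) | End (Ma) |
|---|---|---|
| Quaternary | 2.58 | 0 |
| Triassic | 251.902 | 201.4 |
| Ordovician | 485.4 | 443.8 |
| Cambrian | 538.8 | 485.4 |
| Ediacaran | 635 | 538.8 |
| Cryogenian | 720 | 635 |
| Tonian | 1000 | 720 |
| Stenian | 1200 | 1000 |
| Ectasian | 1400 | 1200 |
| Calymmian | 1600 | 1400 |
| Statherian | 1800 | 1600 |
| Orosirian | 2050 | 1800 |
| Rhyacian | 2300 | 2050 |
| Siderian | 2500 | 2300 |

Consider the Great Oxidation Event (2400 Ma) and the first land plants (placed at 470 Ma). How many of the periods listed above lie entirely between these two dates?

The older date is 2400 Ma and the younger is 470 Ma.
Periods with start < 2400 and end > 470 Ma: Rhyacian (2300–2050), Orosirian (2050–1800), Statherian (1800–1600), Calymmian (1600–1400), Ectasian (1400–1200), Stenian (1200–1000), Tonian (1000–720), Cryogenian (720–635), Ediacaran (635–538.8), Cambrian (538.8–485.4).
That is 10 complete periods.

10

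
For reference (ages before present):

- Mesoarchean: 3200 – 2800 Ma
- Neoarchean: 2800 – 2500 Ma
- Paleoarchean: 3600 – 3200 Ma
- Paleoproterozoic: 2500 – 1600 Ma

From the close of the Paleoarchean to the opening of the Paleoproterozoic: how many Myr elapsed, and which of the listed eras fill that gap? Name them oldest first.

700 million years; Mesoarchean, Neoarchean

End of Paleoarchean = 3200 Ma; start of Paleoproterozoic = 2500 Ma.
Gap = 3200 − 2500 = 700 Myr.
Eras wholly inside 3200–2500 Ma: Mesoarchean (3200–2800), Neoarchean (2800–2500).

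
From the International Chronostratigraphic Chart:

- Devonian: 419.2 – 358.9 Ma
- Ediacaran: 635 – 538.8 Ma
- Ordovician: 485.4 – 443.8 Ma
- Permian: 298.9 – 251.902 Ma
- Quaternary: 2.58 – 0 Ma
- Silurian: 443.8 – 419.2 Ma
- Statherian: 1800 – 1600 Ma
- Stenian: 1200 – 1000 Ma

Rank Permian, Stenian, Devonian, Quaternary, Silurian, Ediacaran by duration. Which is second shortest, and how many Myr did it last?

Durations: Permian 46.998; Stenian 200; Devonian 60.3; Quaternary 2.58; Silurian 24.6; Ediacaran 96.2 Myr.
Sorted shortest-first: Quaternary (2.58), Silurian (24.6), Permian (46.998), Devonian (60.3), Ediacaran (96.2), Stenian (200).
The second shortest is Silurian at 24.6 Myr.

Silurian, 24.6 million years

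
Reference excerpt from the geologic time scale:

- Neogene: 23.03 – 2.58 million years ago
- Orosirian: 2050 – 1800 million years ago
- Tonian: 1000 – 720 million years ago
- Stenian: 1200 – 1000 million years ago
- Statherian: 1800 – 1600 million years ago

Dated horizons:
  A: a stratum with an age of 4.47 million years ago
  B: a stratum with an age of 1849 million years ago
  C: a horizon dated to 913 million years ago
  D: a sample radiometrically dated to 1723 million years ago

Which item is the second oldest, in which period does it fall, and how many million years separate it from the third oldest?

D, in the Statherian; 810 million years to C

Larger Ma means older, so oldest first: B 1849 > D 1723 > C 913 > A 4.47.
Counting 2 along gives D (1723 Ma); the excerpt puts that inside the Statherian, 1800–1600 Ma.
Next in line is C (913 Ma), and 1723 − 913 = 810 Myr.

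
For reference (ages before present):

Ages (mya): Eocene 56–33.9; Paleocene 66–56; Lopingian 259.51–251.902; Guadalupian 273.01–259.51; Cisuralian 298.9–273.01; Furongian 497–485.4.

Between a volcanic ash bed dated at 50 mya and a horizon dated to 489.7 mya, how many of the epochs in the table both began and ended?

The older date is 489.7 Ma and the younger is 50 Ma.
Epochs with start < 489.7 and end > 50 Ma: Cisuralian (298.9–273.01), Guadalupian (273.01–259.51), Lopingian (259.51–251.902), Paleocene (66–56).
That is 4 complete epochs.

4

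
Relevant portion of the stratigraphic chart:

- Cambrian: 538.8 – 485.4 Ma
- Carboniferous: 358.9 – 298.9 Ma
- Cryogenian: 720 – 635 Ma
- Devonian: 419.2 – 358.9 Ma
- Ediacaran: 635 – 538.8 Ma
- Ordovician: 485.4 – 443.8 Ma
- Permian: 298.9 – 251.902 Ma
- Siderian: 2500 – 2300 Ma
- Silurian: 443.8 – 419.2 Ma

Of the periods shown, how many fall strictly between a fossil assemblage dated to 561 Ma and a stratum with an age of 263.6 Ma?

5

561 Ma sits inside the Ediacaran (635–538.8) and 263.6 Ma inside the Permian (298.9–251.902); neither of those is wholly between the two dates.
The listed periods lying completely between them are Cambrian, Ordovician, Silurian, Devonian, Carboniferous — 5 in all.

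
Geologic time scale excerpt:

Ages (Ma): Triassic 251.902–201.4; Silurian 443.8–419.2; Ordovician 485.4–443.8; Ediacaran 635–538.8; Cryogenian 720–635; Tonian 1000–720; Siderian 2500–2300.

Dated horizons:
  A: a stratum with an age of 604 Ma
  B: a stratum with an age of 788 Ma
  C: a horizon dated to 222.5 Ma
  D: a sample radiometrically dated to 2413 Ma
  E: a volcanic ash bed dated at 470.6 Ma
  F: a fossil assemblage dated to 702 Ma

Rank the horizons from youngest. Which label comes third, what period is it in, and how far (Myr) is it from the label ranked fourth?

Smaller Ma means younger, so youngest first: C 222.5 < E 470.6 < A 604 < F 702 < B 788 < D 2413.
Counting 3 along gives A (604 Ma); the excerpt puts that inside the Ediacaran, 635–538.8 Ma.
Next in line is F (702 Ma), and 702 − 604 = 98 Myr.

A, in the Ediacaran; 98 million years to F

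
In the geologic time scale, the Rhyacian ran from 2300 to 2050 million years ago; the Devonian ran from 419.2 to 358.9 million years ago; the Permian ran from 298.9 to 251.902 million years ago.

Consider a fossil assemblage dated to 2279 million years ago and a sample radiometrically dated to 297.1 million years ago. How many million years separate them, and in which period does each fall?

Elapsed time: 2279 − 297.1 = 1981.9 Myr.
2279 Ma lies within 2300–2050 Ma: Rhyacian.
297.1 Ma lies within 298.9–251.902 Ma: Permian.

1981.9 million years apart; the first in the Rhyacian, the second in the Permian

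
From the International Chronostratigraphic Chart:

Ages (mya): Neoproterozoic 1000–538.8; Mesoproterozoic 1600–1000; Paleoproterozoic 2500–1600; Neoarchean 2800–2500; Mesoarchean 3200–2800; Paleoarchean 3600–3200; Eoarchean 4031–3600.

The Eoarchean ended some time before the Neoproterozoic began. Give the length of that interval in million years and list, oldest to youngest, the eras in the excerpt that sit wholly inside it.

The Eoarchean closes at 3600 Ma and the Neoproterozoic opens at 1000 Ma, so the interval is 3600 − 1000 = 2600 Myr.
An era fits inside if it starts at or after 3600 Ma and ends at or before 1000 Ma; oldest first that gives Paleoarchean, Mesoarchean, Neoarchean, Paleoproterozoic, Mesoproterozoic.

2600 million years; Paleoarchean, Mesoarchean, Neoarchean, Paleoproterozoic, Mesoproterozoic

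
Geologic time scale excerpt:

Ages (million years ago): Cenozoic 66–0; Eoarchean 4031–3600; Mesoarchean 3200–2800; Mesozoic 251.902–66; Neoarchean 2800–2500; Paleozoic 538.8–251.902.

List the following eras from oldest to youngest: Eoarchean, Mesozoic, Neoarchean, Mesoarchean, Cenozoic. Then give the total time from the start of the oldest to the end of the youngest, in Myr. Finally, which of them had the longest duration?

From the excerpt: Eoarchean 4031–3600; Mesozoic 251.902–66; Neoarchean 2800–2500; Mesoarchean 3200–2800; Cenozoic 66–0 (Ma).
Larger Ma is earlier, so the oldest is Eoarchean and the youngest is Cenozoic; oldest to youngest: Eoarchean, Mesoarchean, Neoarchean, Mesozoic, Cenozoic.
Oldest start 4031 minus youngest end 0 gives 4031 Myr overall.
Individual lengths (start − end): Mesozoic 185.902; Mesoarchean 400; Cenozoic 66; Eoarchean 431; Neoarchean 300. The largest is Eoarchean at 431 Myr.

Eoarchean → Mesoarchean → Neoarchean → Mesozoic → Cenozoic; total span 4031 Myr; longest is Eoarchean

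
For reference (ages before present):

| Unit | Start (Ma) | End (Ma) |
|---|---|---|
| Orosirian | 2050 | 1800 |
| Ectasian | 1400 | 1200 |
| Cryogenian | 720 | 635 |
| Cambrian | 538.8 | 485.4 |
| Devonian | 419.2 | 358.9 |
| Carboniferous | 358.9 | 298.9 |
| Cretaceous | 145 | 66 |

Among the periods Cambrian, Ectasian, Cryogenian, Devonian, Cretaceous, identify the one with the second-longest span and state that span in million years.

Durations: Cambrian 53.4; Ectasian 200; Cryogenian 85; Devonian 60.3; Cretaceous 79 Myr.
Sorted longest-first: Ectasian (200), Cryogenian (85), Cretaceous (79), Devonian (60.3), Cambrian (53.4).
The second longest is Cryogenian at 85 Myr.

Cryogenian, 85 million years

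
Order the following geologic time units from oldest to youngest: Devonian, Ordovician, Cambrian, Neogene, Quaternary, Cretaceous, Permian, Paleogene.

Era membership (oldest first within each) — Paleozoic: Cambrian, Ordovician, Devonian, Permian; Mesozoic: Cretaceous; Cenozoic: Paleogene, Neogene, Quaternary. Paleozoic precedes Mesozoic, which precedes Cenozoic. Concatenating the groups in that era order gives oldest to youngest directly.

Cambrian, then Ordovician, then Devonian, then Permian, then Cretaceous, then Paleogene, then Neogene, then Quaternary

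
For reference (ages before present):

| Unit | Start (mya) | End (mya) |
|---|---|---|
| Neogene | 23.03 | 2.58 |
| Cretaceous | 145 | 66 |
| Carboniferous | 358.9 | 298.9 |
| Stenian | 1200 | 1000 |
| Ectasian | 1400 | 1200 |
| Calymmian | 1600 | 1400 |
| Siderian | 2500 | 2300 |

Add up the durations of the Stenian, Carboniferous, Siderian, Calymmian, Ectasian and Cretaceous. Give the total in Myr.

939 million years

Duration is start − end for each: (1200 − 1000) + (358.9 − 298.9) + (2500 − 2300) + (1600 − 1400) + (1400 − 1200) + (145 − 66).
That is 200 + 60 + 200 + 200 + 200 + 79, which totals 939 million years.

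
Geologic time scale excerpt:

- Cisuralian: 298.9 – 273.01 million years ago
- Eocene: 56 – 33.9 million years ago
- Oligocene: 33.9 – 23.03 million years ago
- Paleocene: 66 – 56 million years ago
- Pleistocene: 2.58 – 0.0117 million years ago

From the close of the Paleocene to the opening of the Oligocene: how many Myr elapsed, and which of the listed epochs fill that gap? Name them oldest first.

The Paleocene closes at 56 Ma and the Oligocene opens at 33.9 Ma, so the interval is 56 − 33.9 = 22.1 Myr.
An epoch fits inside if it starts at or after 56 Ma and ends at or before 33.9 Ma; oldest first that gives Eocene.

22.1 million years; Eocene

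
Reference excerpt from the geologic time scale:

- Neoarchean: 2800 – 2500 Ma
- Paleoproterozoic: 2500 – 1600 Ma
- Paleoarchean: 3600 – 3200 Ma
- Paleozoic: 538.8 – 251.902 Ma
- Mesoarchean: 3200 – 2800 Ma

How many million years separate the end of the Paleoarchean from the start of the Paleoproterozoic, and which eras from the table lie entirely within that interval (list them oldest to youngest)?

700 million years; Mesoarchean, Neoarchean

The Paleoarchean closes at 3200 Ma and the Paleoproterozoic opens at 2500 Ma, so the interval is 3200 − 2500 = 700 Myr.
An era fits inside if it starts at or after 3200 Ma and ends at or before 2500 Ma; oldest first that gives Mesoarchean, Neoarchean.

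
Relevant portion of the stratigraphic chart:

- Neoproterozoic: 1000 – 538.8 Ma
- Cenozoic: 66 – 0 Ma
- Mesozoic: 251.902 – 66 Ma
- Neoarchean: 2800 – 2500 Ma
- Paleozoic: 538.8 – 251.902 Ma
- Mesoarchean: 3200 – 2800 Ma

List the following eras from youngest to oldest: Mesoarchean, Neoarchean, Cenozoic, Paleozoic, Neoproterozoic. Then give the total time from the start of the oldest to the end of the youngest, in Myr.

Cenozoic, Paleozoic, Neoproterozoic, Neoarchean, Mesoarchean; total span 3200 Myr

Start ages (Ma): Mesoarchean 3200, Neoarchean 2800, Neoproterozoic 1000, Paleozoic 538.8, Cenozoic 66.
Ordered youngest to oldest: Cenozoic, Paleozoic, Neoproterozoic, Neoarchean, Mesoarchean.
Span = 3200 − 0 = 3200 Myr.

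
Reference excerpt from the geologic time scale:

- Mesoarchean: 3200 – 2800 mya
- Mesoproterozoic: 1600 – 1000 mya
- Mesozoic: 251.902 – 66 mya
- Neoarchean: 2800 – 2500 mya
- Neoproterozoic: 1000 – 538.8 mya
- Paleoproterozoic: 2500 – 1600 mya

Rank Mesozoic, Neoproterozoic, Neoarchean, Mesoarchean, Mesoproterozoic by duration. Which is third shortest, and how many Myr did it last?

Mesoarchean, 400 million years

Durations: Mesozoic 185.902; Neoproterozoic 461.2; Neoarchean 300; Mesoarchean 400; Mesoproterozoic 600 Myr.
Sorted shortest-first: Mesozoic (185.902), Neoarchean (300), Mesoarchean (400), Neoproterozoic (461.2), Mesoproterozoic (600).
The third shortest is Mesoarchean at 400 Myr.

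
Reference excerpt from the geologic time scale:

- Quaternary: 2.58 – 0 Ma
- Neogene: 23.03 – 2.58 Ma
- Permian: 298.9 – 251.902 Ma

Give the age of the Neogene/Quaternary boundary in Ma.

2.58 Ma

The Neogene ends and the Quaternary begins at 2.58 Ma.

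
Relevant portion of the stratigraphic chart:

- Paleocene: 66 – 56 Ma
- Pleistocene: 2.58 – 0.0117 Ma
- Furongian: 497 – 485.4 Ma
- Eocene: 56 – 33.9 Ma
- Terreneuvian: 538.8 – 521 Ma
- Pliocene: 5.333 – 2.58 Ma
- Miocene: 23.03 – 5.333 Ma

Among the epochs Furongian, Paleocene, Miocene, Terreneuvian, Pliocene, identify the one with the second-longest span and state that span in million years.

Miocene, 17.697 million years

Start − end for each: Furongian 497 − 485.4 = 11.6; Paleocene 66 − 56 = 10; Miocene 23.03 − 5.333 = 17.697; Terreneuvian 538.8 − 521 = 17.8; Pliocene 5.333 − 2.58 = 2.753.
Ranking these from longest: Terreneuvian > Miocene > Furongian > Paleocene > Pliocene.
Position 2 in that ranking is Miocene, which lasted 17.697 Myr.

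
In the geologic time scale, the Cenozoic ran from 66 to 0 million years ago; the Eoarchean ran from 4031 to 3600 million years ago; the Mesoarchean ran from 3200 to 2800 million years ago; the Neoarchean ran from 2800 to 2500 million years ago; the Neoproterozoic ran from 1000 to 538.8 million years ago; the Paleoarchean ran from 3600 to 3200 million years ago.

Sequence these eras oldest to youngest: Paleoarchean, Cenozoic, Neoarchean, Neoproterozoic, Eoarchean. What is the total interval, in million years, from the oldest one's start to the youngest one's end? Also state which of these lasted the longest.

From the excerpt: Paleoarchean 3600–3200; Cenozoic 66–0; Neoarchean 2800–2500; Neoproterozoic 1000–538.8; Eoarchean 4031–3600 (Ma).
Larger Ma is earlier, so the oldest is Eoarchean and the youngest is Cenozoic; oldest to youngest: Eoarchean, Paleoarchean, Neoarchean, Neoproterozoic, Cenozoic.
Oldest start 4031 minus youngest end 0 gives 4031 Myr overall.
Individual lengths (start − end): Cenozoic 66; Neoarchean 300; Neoproterozoic 461.2; Eoarchean 431; Paleoarchean 400. The largest is Neoproterozoic at 461.2 Myr.

Eoarchean → Paleoarchean → Neoarchean → Neoproterozoic → Cenozoic; total span 4031 Myr; longest is Neoproterozoic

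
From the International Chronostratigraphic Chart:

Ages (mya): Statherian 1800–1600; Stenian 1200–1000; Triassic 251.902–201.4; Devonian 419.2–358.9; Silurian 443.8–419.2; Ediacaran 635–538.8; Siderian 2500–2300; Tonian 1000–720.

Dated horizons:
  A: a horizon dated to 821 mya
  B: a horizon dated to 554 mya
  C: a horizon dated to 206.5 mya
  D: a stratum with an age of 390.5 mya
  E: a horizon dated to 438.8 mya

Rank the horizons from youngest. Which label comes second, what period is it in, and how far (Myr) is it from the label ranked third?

D, in the Devonian; 48.3 million years to E

Sorted youngest-first by Ma: C (206.5), D (390.5), E (438.8), B (554), A (821).
The second youngest is D at 390.5 Ma, which lies in 419.2–358.9 Ma: the Devonian.
The third youngest is E at 438.8 Ma; separation = |390.5 − 438.8| = 48.3 Myr.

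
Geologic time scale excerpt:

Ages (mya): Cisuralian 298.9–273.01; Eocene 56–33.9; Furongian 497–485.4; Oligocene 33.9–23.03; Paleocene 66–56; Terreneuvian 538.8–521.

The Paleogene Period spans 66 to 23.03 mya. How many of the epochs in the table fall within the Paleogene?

3

Epochs inside 66–23.03 Ma: Paleocene, Eocene, Oligocene — 3 in total.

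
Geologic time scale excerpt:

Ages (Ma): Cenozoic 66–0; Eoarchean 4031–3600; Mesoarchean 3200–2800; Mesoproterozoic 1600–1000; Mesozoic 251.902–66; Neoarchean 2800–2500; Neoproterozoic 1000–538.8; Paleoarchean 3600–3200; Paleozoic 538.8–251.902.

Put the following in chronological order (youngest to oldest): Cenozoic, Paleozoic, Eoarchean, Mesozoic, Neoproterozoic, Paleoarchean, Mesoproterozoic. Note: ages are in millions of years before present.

Cenozoic, Mesozoic, Paleozoic, Neoproterozoic, Mesoproterozoic, Paleoarchean, Eoarchean

The oldest of these is Eoarchean (starts 4031 Ma) and the youngest is Cenozoic (ends 0 Ma).
In between, by decreasing start age: Paleoarchean (3600), Mesoproterozoic (1600), Neoproterozoic (1000), Paleozoic (538.8), Mesozoic (251.902).
Listing youngest first means reversing that sequence.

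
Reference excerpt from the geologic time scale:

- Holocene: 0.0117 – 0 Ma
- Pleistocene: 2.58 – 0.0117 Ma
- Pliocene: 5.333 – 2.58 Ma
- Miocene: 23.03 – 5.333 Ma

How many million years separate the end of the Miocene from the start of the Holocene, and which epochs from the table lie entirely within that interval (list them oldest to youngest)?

5.3213 million years; Pliocene, Pleistocene

The Miocene closes at 5.333 Ma and the Holocene opens at 0.0117 Ma, so the interval is 5.333 − 0.0117 = 5.3213 Myr.
An epoch fits inside if it starts at or after 5.333 Ma and ends at or before 0.0117 Ma; oldest first that gives Pliocene, Pleistocene.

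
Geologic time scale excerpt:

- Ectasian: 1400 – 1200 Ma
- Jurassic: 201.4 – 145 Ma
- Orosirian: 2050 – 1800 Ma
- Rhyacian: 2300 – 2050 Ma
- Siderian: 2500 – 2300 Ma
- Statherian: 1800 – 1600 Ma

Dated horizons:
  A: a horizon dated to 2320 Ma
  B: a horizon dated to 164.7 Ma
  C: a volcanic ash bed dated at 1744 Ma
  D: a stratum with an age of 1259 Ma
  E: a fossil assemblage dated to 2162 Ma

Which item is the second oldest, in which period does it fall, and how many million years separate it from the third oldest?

Sorted oldest-first by Ma: A (2320), E (2162), C (1744), D (1259), B (164.7).
The second oldest is E at 2162 Ma, which lies in 2300–2050 Ma: the Rhyacian.
The third oldest is C at 1744 Ma; separation = |2162 − 1744| = 418 Myr.

E, in the Rhyacian; 418 million years to C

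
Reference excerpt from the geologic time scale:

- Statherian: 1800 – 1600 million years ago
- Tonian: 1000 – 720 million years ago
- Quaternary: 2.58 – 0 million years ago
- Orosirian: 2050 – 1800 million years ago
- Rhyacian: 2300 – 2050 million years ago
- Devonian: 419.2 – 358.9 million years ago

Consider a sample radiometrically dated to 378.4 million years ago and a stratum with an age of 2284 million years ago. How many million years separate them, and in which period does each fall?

Elapsed time: 2284 − 378.4 = 1905.6 Myr.
378.4 Ma lies within 419.2–358.9 Ma: Devonian.
2284 Ma lies within 2300–2050 Ma: Rhyacian.

1905.6 million years apart; the first in the Devonian, the second in the Rhyacian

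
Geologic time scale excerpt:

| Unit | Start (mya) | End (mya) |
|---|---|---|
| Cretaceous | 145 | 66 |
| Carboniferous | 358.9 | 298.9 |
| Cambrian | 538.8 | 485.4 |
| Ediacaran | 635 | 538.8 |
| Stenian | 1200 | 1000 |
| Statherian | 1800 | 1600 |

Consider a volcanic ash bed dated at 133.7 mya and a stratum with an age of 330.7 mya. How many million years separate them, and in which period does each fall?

197 million years apart; the first in the Cretaceous, the second in the Carboniferous

Elapsed time: 330.7 − 133.7 = 197 Myr.
133.7 Ma lies within 145–66 Ma: Cretaceous.
330.7 Ma lies within 358.9–298.9 Ma: Carboniferous.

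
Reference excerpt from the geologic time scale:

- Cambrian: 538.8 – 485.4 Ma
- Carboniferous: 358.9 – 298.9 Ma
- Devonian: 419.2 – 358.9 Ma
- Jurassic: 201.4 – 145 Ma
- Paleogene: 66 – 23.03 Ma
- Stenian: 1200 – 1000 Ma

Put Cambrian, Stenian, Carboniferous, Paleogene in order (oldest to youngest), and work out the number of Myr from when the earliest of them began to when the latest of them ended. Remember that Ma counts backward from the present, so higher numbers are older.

Stenian, Cambrian, Carboniferous, Paleogene; total span 1176.97 Myr

Start ages (Ma): Stenian 1200, Cambrian 538.8, Carboniferous 358.9, Paleogene 66.
Ordered oldest to youngest: Stenian, Cambrian, Carboniferous, Paleogene.
Span = 1200 − 23.03 = 1176.97 Myr.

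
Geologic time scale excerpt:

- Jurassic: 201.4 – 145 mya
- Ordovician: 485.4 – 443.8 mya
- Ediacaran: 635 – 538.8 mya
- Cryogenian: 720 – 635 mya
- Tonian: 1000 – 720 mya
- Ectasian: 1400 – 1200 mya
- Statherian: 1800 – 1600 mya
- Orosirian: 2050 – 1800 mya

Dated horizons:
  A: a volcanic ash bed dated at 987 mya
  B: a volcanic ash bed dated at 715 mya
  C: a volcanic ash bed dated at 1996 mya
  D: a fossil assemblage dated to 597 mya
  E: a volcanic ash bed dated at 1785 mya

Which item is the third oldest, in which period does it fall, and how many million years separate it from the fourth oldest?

A, in the Tonian; 272 million years to B

Sorted oldest-first by Ma: C (1996), E (1785), A (987), B (715), D (597).
The third oldest is A at 987 Ma, which lies in 1000–720 Ma: the Tonian.
The fourth oldest is B at 715 Ma; separation = |987 − 715| = 272 Myr.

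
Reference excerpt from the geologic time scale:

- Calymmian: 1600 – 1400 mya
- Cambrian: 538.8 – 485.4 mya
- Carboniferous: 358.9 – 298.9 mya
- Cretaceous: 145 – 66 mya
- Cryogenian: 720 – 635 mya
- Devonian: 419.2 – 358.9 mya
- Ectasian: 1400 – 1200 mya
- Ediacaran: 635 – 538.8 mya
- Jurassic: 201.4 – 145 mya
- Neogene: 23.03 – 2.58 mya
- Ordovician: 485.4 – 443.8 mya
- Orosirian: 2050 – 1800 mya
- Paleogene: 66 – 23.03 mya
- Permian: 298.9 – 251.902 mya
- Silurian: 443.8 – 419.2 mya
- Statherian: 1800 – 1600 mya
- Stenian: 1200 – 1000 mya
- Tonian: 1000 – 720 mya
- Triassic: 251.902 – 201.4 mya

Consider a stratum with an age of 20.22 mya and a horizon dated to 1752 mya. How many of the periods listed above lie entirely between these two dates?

16

1752 Ma sits inside the Statherian (1800–1600) and 20.22 Ma inside the Neogene (23.03–2.58); neither of those is wholly between the two dates.
The listed periods lying completely between them are Calymmian, Ectasian, Stenian, Tonian, Cryogenian, Ediacaran, Cambrian, Ordovician, Silurian, Devonian, Carboniferous, Permian, Triassic, Jurassic, Cretaceous, Paleogene — 16 in all.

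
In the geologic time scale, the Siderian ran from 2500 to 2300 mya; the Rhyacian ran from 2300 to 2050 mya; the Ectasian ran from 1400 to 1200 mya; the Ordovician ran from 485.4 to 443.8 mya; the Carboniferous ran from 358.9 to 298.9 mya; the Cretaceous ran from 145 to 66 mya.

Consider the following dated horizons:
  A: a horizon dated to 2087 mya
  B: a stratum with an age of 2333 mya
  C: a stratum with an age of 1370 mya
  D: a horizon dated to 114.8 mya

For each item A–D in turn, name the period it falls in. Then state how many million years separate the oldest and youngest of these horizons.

Match each age against the start–end ranges in the excerpt: A = 2087 Ma → Rhyacian (2300–2050); B = 2333 Ma → Siderian (2500–2300); C = 1370 Ma → Ectasian (1400–1200); D = 114.8 Ma → Cretaceous (145–66).
The largest age is 2333 Ma and the smallest is 114.8 Ma; their difference is 2218.2 Myr.

A — Rhyacian; B — Siderian; C — Ectasian; D — Cretaceous; span 2218.2 million years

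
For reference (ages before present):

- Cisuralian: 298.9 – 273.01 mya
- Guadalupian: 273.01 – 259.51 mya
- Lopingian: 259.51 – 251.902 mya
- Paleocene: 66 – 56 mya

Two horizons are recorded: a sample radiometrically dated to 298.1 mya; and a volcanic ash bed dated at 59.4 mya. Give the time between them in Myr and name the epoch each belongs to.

238.7 million years apart; the first in the Cisuralian, the second in the Paleocene

Elapsed time: 298.1 − 59.4 = 238.7 Myr.
298.1 Ma lies within 298.9–273.01 Ma: Cisuralian.
59.4 Ma lies within 66–56 Ma: Paleocene.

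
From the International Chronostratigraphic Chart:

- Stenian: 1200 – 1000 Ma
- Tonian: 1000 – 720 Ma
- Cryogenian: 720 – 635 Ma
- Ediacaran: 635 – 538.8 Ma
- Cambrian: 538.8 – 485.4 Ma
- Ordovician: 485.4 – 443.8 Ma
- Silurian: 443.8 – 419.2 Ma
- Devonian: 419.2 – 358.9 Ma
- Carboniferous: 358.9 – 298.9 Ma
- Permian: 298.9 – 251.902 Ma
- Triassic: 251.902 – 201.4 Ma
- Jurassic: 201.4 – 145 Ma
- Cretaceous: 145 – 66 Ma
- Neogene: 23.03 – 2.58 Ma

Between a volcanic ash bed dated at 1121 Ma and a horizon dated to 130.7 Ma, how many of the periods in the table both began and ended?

11

1121 Ma sits inside the Stenian (1200–1000) and 130.7 Ma inside the Cretaceous (145–66); neither of those is wholly between the two dates.
The listed periods lying completely between them are Tonian, Cryogenian, Ediacaran, Cambrian, Ordovician, Silurian, Devonian, Carboniferous, Permian, Triassic, Jurassic — 11 in all.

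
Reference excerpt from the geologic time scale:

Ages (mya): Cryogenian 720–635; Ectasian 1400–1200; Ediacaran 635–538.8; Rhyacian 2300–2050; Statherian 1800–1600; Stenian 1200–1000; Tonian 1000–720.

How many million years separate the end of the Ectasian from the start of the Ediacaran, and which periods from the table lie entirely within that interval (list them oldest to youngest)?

565 million years; Stenian, Tonian, Cryogenian

The Ectasian closes at 1200 Ma and the Ediacaran opens at 635 Ma, so the interval is 1200 − 635 = 565 Myr.
A period fits inside if it starts at or after 1200 Ma and ends at or before 635 Ma; oldest first that gives Stenian, Tonian, Cryogenian.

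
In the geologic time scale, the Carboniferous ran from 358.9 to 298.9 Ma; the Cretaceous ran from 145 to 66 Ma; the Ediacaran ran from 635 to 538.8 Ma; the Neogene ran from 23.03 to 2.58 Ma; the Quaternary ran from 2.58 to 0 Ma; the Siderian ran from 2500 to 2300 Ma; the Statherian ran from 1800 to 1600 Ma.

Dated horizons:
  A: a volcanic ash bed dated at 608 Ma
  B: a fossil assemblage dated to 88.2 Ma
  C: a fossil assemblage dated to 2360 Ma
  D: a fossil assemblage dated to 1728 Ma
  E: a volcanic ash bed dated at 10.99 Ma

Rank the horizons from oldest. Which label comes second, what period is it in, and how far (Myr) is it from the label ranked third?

Larger Ma means older, so oldest first: C 2360 > D 1728 > A 608 > B 88.2 > E 10.99.
Counting 2 along gives D (1728 Ma); the excerpt puts that inside the Statherian, 1800–1600 Ma.
Next in line is A (608 Ma), and 1728 − 608 = 1120 Myr.

D, in the Statherian; 1120 million years to A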